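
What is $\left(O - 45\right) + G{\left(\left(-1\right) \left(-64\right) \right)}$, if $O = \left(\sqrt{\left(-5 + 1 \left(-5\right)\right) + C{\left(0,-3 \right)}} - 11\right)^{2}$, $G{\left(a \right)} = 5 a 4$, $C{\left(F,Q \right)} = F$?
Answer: $1346 - 22 i \sqrt{10} \approx 1346.0 - 69.57 i$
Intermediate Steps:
$G{\left(a \right)} = 20 a$
$O = \left(-11 + i \sqrt{10}\right)^{2}$ ($O = \left(\sqrt{\left(-5 + 1 \left(-5\right)\right) + 0} - 11\right)^{2} = \left(\sqrt{\left(-5 - 5\right) + 0} - 11\right)^{2} = \left(\sqrt{-10 + 0} - 11\right)^{2} = \left(\sqrt{-10} - 11\right)^{2} = \left(i \sqrt{10} - 11\right)^{2} = \left(-11 + i \sqrt{10}\right)^{2} \approx 111.0 - 69.57 i$)
$\left(O - 45\right) + G{\left(\left(-1\right) \left(-64\right) \right)} = \left(\left(11 - i \sqrt{10}\right)^{2} - 45\right) + 20 \left(\left(-1\right) \left(-64\right)\right) = \left(-45 + \left(11 - i \sqrt{10}\right)^{2}\right) + 20 \cdot 64 = \left(-45 + \left(11 - i \sqrt{10}\right)^{2}\right) + 1280 = 1235 + \left(11 - i \sqrt{10}\right)^{2}$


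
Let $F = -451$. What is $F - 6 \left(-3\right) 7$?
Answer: $-325$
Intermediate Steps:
$F - 6 \left(-3\right) 7 = -451 - 6 \left(-3\right) 7 = -451 - \left(-18\right) 7 = -451 - -126 = -451 + 126 = -325$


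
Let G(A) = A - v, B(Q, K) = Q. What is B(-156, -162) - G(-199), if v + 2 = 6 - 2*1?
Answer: 45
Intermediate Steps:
v = 2 (v = -2 + (6 - 2*1) = -2 + (6 - 2) = -2 + 4 = 2)
G(A) = -2 + A (G(A) = A - 1*2 = A - 2 = -2 + A)
B(-156, -162) - G(-199) = -156 - (-2 - 199) = -156 - 1*(-201) = -156 + 201 = 45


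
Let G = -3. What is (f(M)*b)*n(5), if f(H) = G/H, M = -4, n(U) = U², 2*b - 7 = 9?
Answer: 150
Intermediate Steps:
b = 8 (b = 7/2 + (½)*9 = 7/2 + 9/2 = 8)
f(H) = -3/H
(f(M)*b)*n(5) = (-3/(-4)*8)*5² = (-3*(-¼)*8)*25 = ((¾)*8)*25 = 6*25 = 150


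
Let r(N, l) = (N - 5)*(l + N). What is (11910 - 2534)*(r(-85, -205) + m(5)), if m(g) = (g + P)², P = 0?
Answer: 244948000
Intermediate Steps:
r(N, l) = (-5 + N)*(N + l)
m(g) = g² (m(g) = (g + 0)² = g²)
(11910 - 2534)*(r(-85, -205) + m(5)) = (11910 - 2534)*(((-85)² - 5*(-85) - 5*(-205) - 85*(-205)) + 5²) = 9376*((7225 + 425 + 1025 + 17425) + 25) = 9376*(26100 + 25) = 9376*26125 = 244948000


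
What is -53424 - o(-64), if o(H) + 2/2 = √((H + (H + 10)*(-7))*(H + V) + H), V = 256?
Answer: -53423 - 8*√941 ≈ -53668.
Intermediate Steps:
o(H) = -1 + √(H + (-70 - 6*H)*(256 + H)) (o(H) = -1 + √((H + (H + 10)*(-7))*(H + 256) + H) = -1 + √((H + (10 + H)*(-7))*(256 + H) + H) = -1 + √((H + (-70 - 7*H))*(256 + H) + H) = -1 + √((-70 - 6*H)*(256 + H) + H) = -1 + √(H + (-70 - 6*H)*(256 + H)))
-53424 - o(-64) = -53424 - (-1 + √(-17920 - 1605*(-64) - 6*(-64)²)) = -53424 - (-1 + √(-17920 + 102720 - 6*4096)) = -53424 - (-1 + √(-17920 + 102720 - 24576)) = -53424 - (-1 + √60224) = -53424 - (-1 + 8*√941) = -53424 + (1 - 8*√941) = -53423 - 8*√941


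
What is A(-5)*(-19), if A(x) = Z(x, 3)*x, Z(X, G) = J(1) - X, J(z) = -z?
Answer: 380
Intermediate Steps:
Z(X, G) = -1 - X (Z(X, G) = -1*1 - X = -1 - X)
A(x) = x*(-1 - x) (A(x) = (-1 - x)*x = x*(-1 - x))
A(-5)*(-19) = -1*(-5)*(1 - 5)*(-19) = -1*(-5)*(-4)*(-19) = -20*(-19) = 380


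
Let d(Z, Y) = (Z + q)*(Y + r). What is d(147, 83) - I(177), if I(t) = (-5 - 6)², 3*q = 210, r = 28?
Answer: 23966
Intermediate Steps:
q = 70 (q = (⅓)*210 = 70)
d(Z, Y) = (28 + Y)*(70 + Z) (d(Z, Y) = (Z + 70)*(Y + 28) = (70 + Z)*(28 + Y) = (28 + Y)*(70 + Z))
I(t) = 121 (I(t) = (-11)² = 121)
d(147, 83) - I(177) = (1960 + 28*147 + 70*83 + 83*147) - 1*121 = (1960 + 4116 + 5810 + 12201) - 121 = 24087 - 121 = 23966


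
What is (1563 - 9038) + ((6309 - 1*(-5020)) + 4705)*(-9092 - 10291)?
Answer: -310794497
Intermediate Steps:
(1563 - 9038) + ((6309 - 1*(-5020)) + 4705)*(-9092 - 10291) = -7475 + ((6309 + 5020) + 4705)*(-19383) = -7475 + (11329 + 4705)*(-19383) = -7475 + 16034*(-19383) = -7475 - 310787022 = -310794497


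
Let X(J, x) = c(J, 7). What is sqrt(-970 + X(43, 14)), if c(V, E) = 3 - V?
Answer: I*sqrt(1010) ≈ 31.78*I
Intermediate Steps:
X(J, x) = 3 - J
sqrt(-970 + X(43, 14)) = sqrt(-970 + (3 - 1*43)) = sqrt(-970 + (3 - 43)) = sqrt(-970 - 40) = sqrt(-1010) = I*sqrt(1010)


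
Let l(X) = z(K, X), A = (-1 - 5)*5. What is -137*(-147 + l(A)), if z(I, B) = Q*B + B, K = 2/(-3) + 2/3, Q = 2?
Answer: 32469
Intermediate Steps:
K = 0 (K = 2*(-1/3) + 2*(1/3) = -2/3 + 2/3 = 0)
z(I, B) = 3*B (z(I, B) = 2*B + B = 3*B)
A = -30 (A = -6*5 = -30)
l(X) = 3*X
-137*(-147 + l(A)) = -137*(-147 + 3*(-30)) = -137*(-147 - 90) = -137*(-237) = 32469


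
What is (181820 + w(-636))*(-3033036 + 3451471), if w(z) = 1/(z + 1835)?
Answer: 91219742606735/1199 ≈ 7.6080e+10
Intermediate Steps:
w(z) = 1/(1835 + z)
(181820 + w(-636))*(-3033036 + 3451471) = (181820 + 1/(1835 - 636))*(-3033036 + 3451471) = (181820 + 1/1199)*418435 = (218002181/1199)*418435 = 91219742606735/1199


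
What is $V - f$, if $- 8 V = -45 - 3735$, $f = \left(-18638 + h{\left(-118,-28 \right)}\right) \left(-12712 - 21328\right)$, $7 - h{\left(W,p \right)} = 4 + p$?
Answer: $- \frac{1266763615}{2} \approx -6.3338 \cdot 10^{8}$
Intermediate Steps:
$h{\left(W,p \right)} = 3 - p$ ($h{\left(W,p \right)} = 7 - \left(4 + p\right) = 3 - p$)
$f = 633382280$ ($f = \left(-18638 + \left(3 - -28\right)\right) \left(-12712 - 21328\right) = \left(-18638 + \left(3 + 28\right)\right) \left(-34040\right) = \left(-18638 + 31\right) \left(-34040\right) = \left(-18607\right) \left(-34040\right) = 633382280$)
$V = \frac{945}{2}$ ($V = - \frac{-45 - 3735}{8} = \left(- \frac{1}{8}\right) \left(-3780\right) = \frac{945}{2} \approx 472.5$)
$V - f = \frac{945}{2} - 633382280 = - \frac{1266763615}{2}$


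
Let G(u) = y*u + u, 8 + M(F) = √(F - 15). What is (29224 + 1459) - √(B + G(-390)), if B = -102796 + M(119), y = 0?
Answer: 30683 - √(-103194 + 2*√26) ≈ 30683.0 - 321.22*I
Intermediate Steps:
M(F) = -8 + √(-15 + F) (M(F) = -8 + √(F - 15) = -8 + √(-15 + F))
B = -102804 + 2*√26 (B = -102796 + (-8 + √(-15 + 119)) = -102796 + (-8 + √104) = -102796 + (-8 + 2*√26) = -102804 + 2*√26 ≈ -1.0279e+5)
G(u) = u (G(u) = 0*u + u = 0 + u = u)
(29224 + 1459) - √(B + G(-390)) = (29224 + 1459) - √((-102804 + 2*√26) - 390) = 30683 - √(-103194 + 2*√26)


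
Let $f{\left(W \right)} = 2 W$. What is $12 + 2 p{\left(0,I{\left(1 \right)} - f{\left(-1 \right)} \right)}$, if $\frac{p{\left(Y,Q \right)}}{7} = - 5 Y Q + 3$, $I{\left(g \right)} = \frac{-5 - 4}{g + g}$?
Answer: $54$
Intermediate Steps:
$I{\left(g \right)} = - \frac{9}{2 g}$
$p{\left(Y,Q \right)} = 21 - 35 Q Y$ ($p{\left(Y,Q \right)} = 7 \left(- 5 Y Q + 3\right) = 7 \left(- 5 Q Y + 3\right) = 7 \left(3 - 5 Q Y\right) = 21 - 35 Q Y$)
$12 + 2 p{\left(0,I{\left(1 \right)} - f{\left(-1 \right)} \right)} = 12 + 2 \left(21 - 35 \left(- \frac{9}{2 \cdot 1} - 2 \left(-1\right)\right) 0\right) = 12 + 2 \left(21 - 35 \left(\left(- \frac{9}{2}\right) 1 - -2\right) 0\right) = 12 + 2 \left(21 - 35 \left(- \frac{9}{2} + 2\right) 0\right) = 12 + 2 \left(21 - \left(- \frac{175}{2}\right) 0\right) = 12 + 2 \left(21 + 0\right) = 12 + 2 \cdot 21 = 12 + 42 = 54$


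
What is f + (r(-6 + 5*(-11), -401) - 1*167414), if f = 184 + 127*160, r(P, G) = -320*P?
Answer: -127390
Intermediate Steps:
f = 20504 (f = 184 + 20320 = 20504)
f + (r(-6 + 5*(-11), -401) - 1*167414) = 20504 + (-320*(-6 + 5*(-11)) - 1*167414) = 20504 + (-320*(-6 - 55) - 167414) = 20504 + (-320*(-61) - 167414) = 20504 + (19520 - 167414) = 20504 - 147894 = -127390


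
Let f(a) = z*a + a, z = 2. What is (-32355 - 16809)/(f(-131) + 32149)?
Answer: -723/467 ≈ -1.5482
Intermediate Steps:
f(a) = 3*a (f(a) = 2*a + a = 3*a)
(-32355 - 16809)/(f(-131) + 32149) = (-32355 - 16809)/(3*(-131) + 32149) = -49164/(-393 + 32149) = -49164/31756 = -49164*1/31756 = -723/467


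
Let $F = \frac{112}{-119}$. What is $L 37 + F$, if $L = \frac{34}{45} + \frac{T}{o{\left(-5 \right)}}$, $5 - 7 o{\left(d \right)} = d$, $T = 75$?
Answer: $\frac{3013357}{1530} \approx 1969.5$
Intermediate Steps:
$o{\left(d \right)} = \frac{5}{7} - \frac{d}{7}$
$F = - \frac{16}{17}$ ($F = 112 \left(- \frac{1}{119}\right) = - \frac{16}{17} \approx -0.94118$)
$L = \frac{4793}{90}$ ($L = \frac{34}{45} + \frac{75}{\frac{5}{7} - - \frac{5}{7}} = 34 \cdot \frac{1}{45} + \frac{75}{\frac{5}{7} + \frac{5}{7}} = \frac{34}{45} + \frac{75}{\frac{10}{7}} = \frac{34}{45} + 75 \cdot \frac{7}{10} = \frac{34}{45} + \frac{105}{2} = \frac{4793}{90} \approx 53.256$)
$L 37 + F = \frac{4793}{90} \cdot 37 - \frac{16}{17} = \frac{177341}{90} - \frac{16}{17} = \frac{3013357}{1530}$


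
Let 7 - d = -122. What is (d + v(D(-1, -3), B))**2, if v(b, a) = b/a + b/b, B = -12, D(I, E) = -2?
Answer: 609961/36 ≈ 16943.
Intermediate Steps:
d = 129 (d = 7 - 1*(-122) = 7 + 122 = 129)
v(b, a) = 1 + b/a (v(b, a) = b/a + 1 = 1 + b/a)
(d + v(D(-1, -3), B))**2 = (129 + (-12 - 2)/(-12))**2 = (129 - 1/12*(-14))**2 = (129 + 7/6)**2 = (781/6)**2 = 609961/36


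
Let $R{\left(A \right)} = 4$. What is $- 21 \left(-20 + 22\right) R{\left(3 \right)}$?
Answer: $-168$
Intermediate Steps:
$- 21 \left(-20 + 22\right) R{\left(3 \right)} = - 21 \left(-20 + 22\right) 4 = \left(-21\right) 2 \cdot 4 = \left(-42\right) 4 = -168$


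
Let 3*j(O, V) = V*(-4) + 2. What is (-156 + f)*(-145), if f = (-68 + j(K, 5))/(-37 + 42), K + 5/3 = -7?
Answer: 24766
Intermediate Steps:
K = -26/3 (K = -5/3 - 7 = -26/3 ≈ -8.6667)
j(O, V) = ⅔ - 4*V/3 (j(O, V) = (V*(-4) + 2)/3 = (-4*V + 2)/3 = (2 - 4*V)/3 = ⅔ - 4*V/3)
f = -74/5 (f = (-68 + (⅔ - 4/3*5))/(-37 + 42) = (-68 + (⅔ - 20/3))/5 = (-68 - 6)*(⅕) = -74*⅕ = -74/5 ≈ -14.800)
(-156 + f)*(-145) = (-156 - 74/5)*(-145) = -854/5*(-145) = 24766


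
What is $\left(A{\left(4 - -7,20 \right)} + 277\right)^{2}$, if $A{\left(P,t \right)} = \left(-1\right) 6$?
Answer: $73441$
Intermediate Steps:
$A{\left(P,t \right)} = -6$
$\left(A{\left(4 - -7,20 \right)} + 277\right)^{2} = \left(-6 + 277\right)^{2} = 271^{2} = 73441$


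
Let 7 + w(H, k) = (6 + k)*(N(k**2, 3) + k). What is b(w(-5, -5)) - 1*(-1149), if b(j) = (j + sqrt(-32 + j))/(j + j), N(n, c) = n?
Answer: 2299/2 + I*sqrt(19)/26 ≈ 1149.5 + 0.16765*I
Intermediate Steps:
w(H, k) = -7 + (6 + k)*(k + k**2) (w(H, k) = -7 + (6 + k)*(k**2 + k) = -7 + (6 + k)*(k + k**2))
b(j) = (j + sqrt(-32 + j))/(2*j) (b(j) = (j + sqrt(-32 + j))/((2*j)) = (j + sqrt(-32 + j))*(1/(2*j)) = (j + sqrt(-32 + j))/(2*j))
b(w(-5, -5)) - 1*(-1149) = ((-7 + (-5)**3 + 6*(-5) + 7*(-5)**2) + sqrt(-32 + (-7 + (-5)**3 + 6*(-5) + 7*(-5)**2)))/(2*(-7 + (-5)**3 + 6*(-5) + 7*(-5)**2)) - 1*(-1149) = ((-7 - 125 - 30 + 7*25) + sqrt(-32 + (-7 - 125 - 30 + 7*25)))/(2*(-7 - 125 - 30 + 7*25)) + 1149 = ((-7 - 125 - 30 + 175) + sqrt(-32 + (-7 - 125 - 30 + 175)))/(2*(-7 - 125 - 30 + 175)) + 1149 = (1/2)*(13 + sqrt(-32 + 13))/13 + 1149 = (1/2)*(1/13)*(13 + sqrt(-19)) + 1149 = (1/2)*(1/13)*(13 + I*sqrt(19)) + 1149 = (1/2 + I*sqrt(19)/26) + 1149 = 2299/2 + I*sqrt(19)/26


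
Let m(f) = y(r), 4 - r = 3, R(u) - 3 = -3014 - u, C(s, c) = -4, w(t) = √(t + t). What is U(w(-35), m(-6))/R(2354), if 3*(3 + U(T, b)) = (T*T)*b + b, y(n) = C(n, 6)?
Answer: -89/5365 ≈ -0.016589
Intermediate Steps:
w(t) = √2*√t (w(t) = √(2*t) = √2*√t)
R(u) = -3011 - u (R(u) = 3 + (-3014 - u) = -3011 - u)
r = 1 (r = 4 - 1*3 = 4 - 3 = 1)
y(n) = -4
m(f) = -4
U(T, b) = -3 + b/3 + b*T²/3 (U(T, b) = -3 + ((T*T)*b + b)/3 = -3 + (T²*b + b)/3 = -3 + (b*T² + b)/3 = -3 + (b + b*T²)/3 = -3 + (b/3 + b*T²/3) = -3 + b/3 + b*T²/3)
U(w(-35), m(-6))/R(2354) = (-3 + (⅓)*(-4) + (⅓)*(-4)*(√2*√(-35))²)/(-3011 - 1*2354) = (-3 - 4/3 + (⅓)*(-4)*(√2*(I*√35))²)/(-3011 - 2354) = (-3 - 4/3 + (⅓)*(-4)*(I*√70)²)/(-5365) = (-3 - 4/3 + (⅓)*(-4)*(-70))*(-1/5365) = (-3 - 4/3 + 280/3)*(-1/5365) = 89*(-1/5365) = -89/5365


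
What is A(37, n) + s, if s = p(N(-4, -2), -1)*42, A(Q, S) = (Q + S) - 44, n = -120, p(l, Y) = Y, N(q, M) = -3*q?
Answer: -169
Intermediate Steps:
A(Q, S) = -44 + Q + S
s = -42 (s = -1*42 = -42)
A(37, n) + s = (-44 + 37 - 120) - 42 = -127 - 42 = -169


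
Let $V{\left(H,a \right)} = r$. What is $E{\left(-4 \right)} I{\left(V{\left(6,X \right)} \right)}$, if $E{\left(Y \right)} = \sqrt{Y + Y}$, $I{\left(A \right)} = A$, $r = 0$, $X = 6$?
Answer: $0$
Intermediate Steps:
$V{\left(H,a \right)} = 0$
$E{\left(Y \right)} = \sqrt{2} \sqrt{Y}$ ($E{\left(Y \right)} = \sqrt{2 Y} = \sqrt{2} \sqrt{Y}$)
$E{\left(-4 \right)} I{\left(V{\left(6,X \right)} \right)} = \sqrt{2} \sqrt{-4} \cdot 0 = \sqrt{2} \cdot 2 i 0 = 2 i \sqrt{2} \cdot 0 = 0$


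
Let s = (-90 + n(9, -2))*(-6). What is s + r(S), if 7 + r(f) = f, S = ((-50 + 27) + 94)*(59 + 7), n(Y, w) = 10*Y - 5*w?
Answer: 4619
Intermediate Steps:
n(Y, w) = -5*w + 10*Y
S = 4686 (S = (-23 + 94)*66 = 71*66 = 4686)
s = -60 (s = (-90 + (-5*(-2) + 10*9))*(-6) = (-90 + (10 + 90))*(-6) = (-90 + 100)*(-6) = 10*(-6) = -60)
r(f) = -7 + f
s + r(S) = -60 + (-7 + 4686) = -60 + 4679 = 4619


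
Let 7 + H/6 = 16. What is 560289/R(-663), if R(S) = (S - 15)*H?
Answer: -186763/12204 ≈ -15.303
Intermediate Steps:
H = 54 (H = -42 + 6*16 = -42 + 96 = 54)
R(S) = -810 + 54*S (R(S) = (S - 15)*54 = (-15 + S)*54 = -810 + 54*S)
560289/R(-663) = 560289/(-810 + 54*(-663)) = 560289/(-810 - 35802) = 560289/(-36612) = 560289*(-1/36612) = -186763/12204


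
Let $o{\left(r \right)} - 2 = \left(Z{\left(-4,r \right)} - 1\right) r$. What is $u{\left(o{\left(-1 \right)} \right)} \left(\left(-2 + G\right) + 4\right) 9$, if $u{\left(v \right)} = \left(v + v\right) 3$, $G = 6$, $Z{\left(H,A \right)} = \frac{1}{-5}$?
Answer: $\frac{6912}{5} \approx 1382.4$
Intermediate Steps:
$Z{\left(H,A \right)} = - \frac{1}{5}$
$o{\left(r \right)} = 2 - \frac{6 r}{5}$ ($o{\left(r \right)} = 2 + \left(- \frac{1}{5} - 1\right) r = 2 - \frac{6 r}{5}$)
$u{\left(v \right)} = 6 v$ ($u{\left(v \right)} = 2 v 3 = 6 v$)
$u{\left(o{\left(-1 \right)} \right)} \left(\left(-2 + G\right) + 4\right) 9 = 6 \left(2 - - \frac{6}{5}\right) \left(\left(-2 + 6\right) + 4\right) 9 = 6 \left(2 + \frac{6}{5}\right) \left(4 + 4\right) 9 = 6 \cdot \frac{16}{5} \cdot 8 \cdot 9 = \frac{96}{5} \cdot 8 \cdot 9 = \frac{768}{5} \cdot 9 = \frac{6912}{5}$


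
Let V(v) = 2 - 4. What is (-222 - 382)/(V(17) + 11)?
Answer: -604/9 ≈ -67.111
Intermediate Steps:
V(v) = -2
(-222 - 382)/(V(17) + 11) = (-222 - 382)/(-2 + 11) = -604/9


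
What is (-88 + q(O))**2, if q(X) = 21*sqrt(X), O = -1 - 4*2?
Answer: 3775 - 11088*I ≈ 3775.0 - 11088.0*I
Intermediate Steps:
O = -9 (O = -1 - 8 = -9)
(-88 + q(O))**2 = (-88 + 21*sqrt(-9))**2 = (-88 + 21*(3*I))**2 = (-88 + 63*I)**2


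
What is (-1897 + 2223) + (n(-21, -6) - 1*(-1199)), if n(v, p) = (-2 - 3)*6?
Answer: 1495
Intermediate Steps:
n(v, p) = -30 (n(v, p) = -5*6 = -30)
(-1897 + 2223) + (n(-21, -6) - 1*(-1199)) = (-1897 + 2223) + (-30 - 1*(-1199)) = 326 + (-30 + 1199) = 326 + 1169 = 1495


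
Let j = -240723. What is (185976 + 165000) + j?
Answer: 110253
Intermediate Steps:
(185976 + 165000) + j = (185976 + 165000) - 240723 = 350976 - 240723 = 110253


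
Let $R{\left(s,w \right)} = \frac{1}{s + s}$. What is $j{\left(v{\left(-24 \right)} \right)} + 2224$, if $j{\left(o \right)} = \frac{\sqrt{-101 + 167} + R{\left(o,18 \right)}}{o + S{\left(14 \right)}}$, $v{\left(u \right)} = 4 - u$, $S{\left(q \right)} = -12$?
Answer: $\frac{1992705}{896} + \frac{\sqrt{66}}{16} \approx 2224.5$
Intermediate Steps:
$R{\left(s,w \right)} = \frac{1}{2 s}$
$j{\left(o \right)} = \frac{\sqrt{66} + \frac{1}{2 o}}{-12 + o}$ ($j{\left(o \right)} = \frac{\sqrt{-101 + 167} + \frac{1}{2 o}}{o - 12} = \frac{\sqrt{66} + \frac{1}{2 o}}{-12 + o}$)
$j{\left(v{\left(-24 \right)} \right)} + 2224 = \frac{\frac{1}{2} + \left(4 - -24\right) \sqrt{66}}{\left(4 - -24\right) \left(-12 + \left(4 - -24\right)\right)} + 2224 = \frac{\frac{1}{2} + \left(4 + 24\right) \sqrt{66}}{\left(4 + 24\right) \left(-12 + \left(4 + 24\right)\right)} + 2224 = \frac{\frac{1}{2} + 28 \sqrt{66}}{28 \left(-12 + 28\right)} + 2224 = \frac{\frac{1}{2} + 28 \sqrt{66}}{28 \cdot 16} + 2224 = \frac{1}{28} \cdot \frac{1}{16} \left(\frac{1}{2} + 28 \sqrt{66}\right) + 2224 = \left(\frac{1}{896} + \frac{\sqrt{66}}{16}\right) + 2224 = \frac{1992705}{896} + \frac{\sqrt{66}}{16}$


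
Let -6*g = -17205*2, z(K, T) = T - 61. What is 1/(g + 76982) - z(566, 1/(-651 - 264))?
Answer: 4616932987/75686055 ≈ 61.001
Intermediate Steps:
z(K, T) = -61 + T
g = 5735 (g = -(-5735)*2/2 = -1/6*(-34410) = 5735)
1/(g + 76982) - z(566, 1/(-651 - 264)) = 1/(5735 + 76982) - (-61 + 1/(-651 - 264)) = 1/82717 - (-61 + 1/(-915)) = 1/82717 - (-61 - 1/915) = 1/82717 - 1*(-55816/915) = 1/82717 + 55816/915 = 4616932987/75686055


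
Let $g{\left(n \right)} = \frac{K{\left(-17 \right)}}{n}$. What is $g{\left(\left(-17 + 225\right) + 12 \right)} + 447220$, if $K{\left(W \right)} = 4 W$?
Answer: $\frac{24597083}{55} \approx 4.4722 \cdot 10^{5}$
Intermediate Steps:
$g{\left(n \right)} = - \frac{68}{n}$ ($g{\left(n \right)} = \frac{4 \left(-17\right)}{n} = - \frac{68}{n}$)
$g{\left(\left(-17 + 225\right) + 12 \right)} + 447220 = - \frac{68}{\left(-17 + 225\right) + 12} + 447220 = - \frac{68}{208 + 12} + 447220 = - \frac{68}{220} + 447220 = \left(-68\right) \frac{1}{220} + 447220 = - \frac{17}{55} + 447220 = \frac{24597083}{55}$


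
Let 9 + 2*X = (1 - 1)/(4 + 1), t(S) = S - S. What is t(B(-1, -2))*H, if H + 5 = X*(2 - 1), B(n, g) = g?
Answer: 0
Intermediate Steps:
t(S) = 0
X = -9/2 (X = -9/2 + ((1 - 1)/(4 + 1))/2 = -9/2 + (0/5)/2 = -9/2 + (0*(1/5))/2 = -9/2 + (1/2)*0 = -9/2 + 0 = -9/2 ≈ -4.5000)
H = -19/2 (H = -5 - 9*(2 - 1)/2 = -5 - 9/2*1 = -5 - 9/2 = -19/2 ≈ -9.5000)
t(B(-1, -2))*H = 0*(-19/2) = 0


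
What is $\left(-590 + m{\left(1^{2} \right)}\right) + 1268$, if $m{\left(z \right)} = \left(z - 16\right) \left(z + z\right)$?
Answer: $648$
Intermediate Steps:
$m{\left(z \right)} = 2 z \left(-16 + z\right)$ ($m{\left(z \right)} = \left(-16 + z\right) 2 z = 2 z \left(-16 + z\right)$)
$\left(-590 + m{\left(1^{2} \right)}\right) + 1268 = \left(-590 + 2 \cdot 1^{2} \left(-16 + 1^{2}\right)\right) + 1268 = \left(-590 + 2 \cdot 1 \left(-16 + 1\right)\right) + 1268 = \left(-590 + 2 \cdot 1 \left(-15\right)\right) + 1268 = \left(-590 - 30\right) + 1268 = -620 + 1268 = 648$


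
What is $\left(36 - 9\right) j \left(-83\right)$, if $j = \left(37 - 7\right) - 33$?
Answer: $6723$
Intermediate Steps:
$j = -3$ ($j = 30 - 33 = -3$)
$\left(36 - 9\right) j \left(-83\right) = \left(36 - 9\right) \left(-3\right) \left(-83\right) = 27 \left(-3\right) \left(-83\right) = \left(-81\right) \left(-83\right) = 6723$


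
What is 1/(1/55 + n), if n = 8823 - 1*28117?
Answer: -55/1061169 ≈ -5.1830e-5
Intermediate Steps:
n = -19294 (n = 8823 - 28117 = -19294)
1/(1/55 + n) = 1/(1/55 - 19294) = 1/(-1061169/55) = -55/1061169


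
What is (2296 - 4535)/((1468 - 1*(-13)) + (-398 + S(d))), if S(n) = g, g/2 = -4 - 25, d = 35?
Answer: -2239/1025 ≈ -2.1844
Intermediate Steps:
g = -58 (g = 2*(-4 - 25) = 2*(-29) = -58)
S(n) = -58
(2296 - 4535)/((1468 - 1*(-13)) + (-398 + S(d))) = (2296 - 4535)/((1468 - 1*(-13)) + (-398 - 58)) = -2239/((1468 + 13) - 456) = -2239/(1481 - 456) = -2239/1025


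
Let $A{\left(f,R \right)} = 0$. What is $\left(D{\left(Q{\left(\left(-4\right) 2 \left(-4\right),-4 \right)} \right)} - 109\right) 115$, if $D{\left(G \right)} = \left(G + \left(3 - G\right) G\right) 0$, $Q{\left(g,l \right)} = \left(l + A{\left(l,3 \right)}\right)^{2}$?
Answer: $-12535$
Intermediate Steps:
$Q{\left(g,l \right)} = l^{2}$ ($Q{\left(g,l \right)} = \left(l + 0\right)^{2} = l^{2}$)
$D{\left(G \right)} = 0$ ($D{\left(G \right)} = \left(G + G \left(3 - G\right)\right) 0 = 0$)
$\left(D{\left(Q{\left(\left(-4\right) 2 \left(-4\right),-4 \right)} \right)} - 109\right) 115 = \left(0 - 109\right) 115 = \left(-109\right) 115 = -12535$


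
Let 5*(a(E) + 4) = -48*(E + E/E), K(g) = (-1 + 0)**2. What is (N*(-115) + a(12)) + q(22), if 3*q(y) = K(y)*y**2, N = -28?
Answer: 48788/15 ≈ 3252.5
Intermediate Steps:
K(g) = 1 (K(g) = (-1)**2 = 1)
q(y) = y**2/3 (q(y) = (1*y**2)/3 = y**2/3)
a(E) = -68/5 - 48*E/5 (a(E) = -4 + (-48*(E + E/E))/5 = -4 + (-48*(E + 1))/5 = -4 + (-48*(1 + E))/5 = -4 + (-48 - 48*E)/5 = -4 + (-48/5 - 48*E/5) = -68/5 - 48*E/5)
(N*(-115) + a(12)) + q(22) = (-28*(-115) + (-68/5 - 48/5*12)) + (1/3)*22**2 = (3220 + (-68/5 - 576/5)) + (1/3)*484 = (3220 - 644/5) + 484/3 = 15456/5 + 484/3 = 48788/15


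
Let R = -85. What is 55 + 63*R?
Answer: -5300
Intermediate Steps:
55 + 63*R = 55 + 63*(-85) = 55 - 5355 = -5300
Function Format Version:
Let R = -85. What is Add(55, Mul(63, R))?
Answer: -5300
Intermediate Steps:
Add(55, Mul(63, R)) = Add(55, Mul(63, -85)) = Add(55, -5355) = -5300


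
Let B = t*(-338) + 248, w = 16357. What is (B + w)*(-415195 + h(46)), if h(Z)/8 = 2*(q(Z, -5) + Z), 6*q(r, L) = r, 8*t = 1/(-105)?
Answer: -8669079135421/1260 ≈ -6.8802e+9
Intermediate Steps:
t = -1/840 (t = (1/8)/(-105) = (1/8)*(-1/105) = -1/840 ≈ -0.0011905)
q(r, L) = r/6
h(Z) = 56*Z/3 (h(Z) = 8*(2*(Z/6 + Z)) = 8*(2*(7*Z/6)) = 8*(7*Z/3) = 56*Z/3)
B = 104329/420 (B = -1/840*(-338) + 248 = 169/420 + 248 = 104329/420 ≈ 248.40)
(B + w)*(-415195 + h(46)) = (104329/420 + 16357)*(-415195 + (56/3)*46) = 6974269*(-415195 + 2576/3)/420 = (6974269/420)*(-1243009/3) = -8669079135421/1260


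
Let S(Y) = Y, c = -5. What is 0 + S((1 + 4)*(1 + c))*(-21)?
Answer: 420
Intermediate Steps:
0 + S((1 + 4)*(1 + c))*(-21) = 0 + ((1 + 4)*(1 - 5))*(-21) = 0 + (5*(-4))*(-21) = 0 - 20*(-21) = 0 + 420 = 420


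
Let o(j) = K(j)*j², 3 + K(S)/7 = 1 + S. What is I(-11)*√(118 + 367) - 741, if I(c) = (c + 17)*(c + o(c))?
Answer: -741 - 66132*√485 ≈ -1.4571e+6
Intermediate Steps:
K(S) = -14 + 7*S (K(S) = -21 + 7*(1 + S) = -21 + (7 + 7*S) = -14 + 7*S)
o(j) = j²*(-14 + 7*j) (o(j) = (-14 + 7*j)*j² = j²*(-14 + 7*j))
I(c) = (17 + c)*(c + 7*c²*(-2 + c)) (I(c) = (c + 17)*(c + 7*c²*(-2 + c)) = (17 + c)*(c + 7*c²*(-2 + c)))
I(-11)*√(118 + 367) - 741 = (-11*(17 - 237*(-11) + 7*(-11)³ + 105*(-11)²))*√(118 + 367) - 741 = (-11*(17 + 2607 + 7*(-1331) + 105*121))*√485 - 741 = (-11*(17 + 2607 - 9317 + 12705))*√485 - 741 = (-11*6012)*√485 - 741 = -66132*√485 - 741 = -741 - 66132*√485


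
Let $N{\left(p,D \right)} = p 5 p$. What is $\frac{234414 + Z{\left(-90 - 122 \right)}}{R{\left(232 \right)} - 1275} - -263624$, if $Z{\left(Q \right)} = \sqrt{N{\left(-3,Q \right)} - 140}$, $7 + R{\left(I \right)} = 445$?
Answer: $\frac{8163662}{31} - \frac{i \sqrt{95}}{837} \approx 2.6334 \cdot 10^{5} - 0.011645 i$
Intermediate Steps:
$N{\left(p,D \right)} = 5 p^{2}$ ($N{\left(p,D \right)} = 5 p p = 5 p^{2}$)
$R{\left(I \right)} = 438$ ($R{\left(I \right)} = -7 + 445 = 438$)
$Z{\left(Q \right)} = i \sqrt{95}$ ($Z{\left(Q \right)} = \sqrt{5 \left(-3\right)^{2} - 140} = \sqrt{5 \cdot 9 - 140} = \sqrt{45 - 140} = \sqrt{-95} = i \sqrt{95}$)
$\frac{234414 + Z{\left(-90 - 122 \right)}}{R{\left(232 \right)} - 1275} - -263624 = \frac{234414 + i \sqrt{95}}{438 - 1275} - -263624 = \frac{234414 + i \sqrt{95}}{-837} + 263624 = \left(234414 + i \sqrt{95}\right) \left(- \frac{1}{837}\right) + 263624 = \left(- \frac{8682}{31} - \frac{i \sqrt{95}}{837}\right) + 263624 = \frac{8163662}{31} - \frac{i \sqrt{95}}{837}$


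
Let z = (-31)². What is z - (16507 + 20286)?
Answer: -35832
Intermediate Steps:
z = 961
z - (16507 + 20286) = 961 - (16507 + 20286) = 961 - 1*36793 = 961 - 36793 = -35832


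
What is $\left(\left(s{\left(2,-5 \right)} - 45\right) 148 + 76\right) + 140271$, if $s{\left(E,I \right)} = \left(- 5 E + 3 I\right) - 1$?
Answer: $129839$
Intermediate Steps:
$s{\left(E,I \right)} = -1 - 5 E + 3 I$
$\left(\left(s{\left(2,-5 \right)} - 45\right) 148 + 76\right) + 140271 = \left(\left(\left(-1 - 10 + 3 \left(-5\right)\right) - 45\right) 148 + 76\right) + 140271 = \left(\left(\left(-1 - 10 - 15\right) - 45\right) 148 + 76\right) + 140271 = \left(\left(-26 - 45\right) 148 + 76\right) + 140271 = \left(\left(-71\right) 148 + 76\right) + 140271 = \left(-10508 + 76\right) + 140271 = -10432 + 140271 = 129839$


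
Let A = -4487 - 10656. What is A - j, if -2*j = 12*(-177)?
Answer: -16205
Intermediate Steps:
A = -15143
j = 1062 (j = -6*(-177) = -½*(-2124) = 1062)
A - j = -15143 - 1*1062 = -15143 - 1062 = -16205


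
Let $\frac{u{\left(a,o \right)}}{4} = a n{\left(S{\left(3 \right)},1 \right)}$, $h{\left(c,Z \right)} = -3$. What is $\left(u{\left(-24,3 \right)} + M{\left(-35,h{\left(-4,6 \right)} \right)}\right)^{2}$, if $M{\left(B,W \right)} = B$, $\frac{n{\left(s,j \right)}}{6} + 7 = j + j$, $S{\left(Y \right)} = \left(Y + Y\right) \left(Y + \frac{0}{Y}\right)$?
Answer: $8094025$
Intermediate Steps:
$S{\left(Y \right)} = 2 Y^{2}$ ($S{\left(Y \right)} = 2 Y \left(Y + 0\right) = 2 Y Y = 2 Y^{2}$)
$n{\left(s,j \right)} = -42 + 12 j$ ($n{\left(s,j \right)} = -42 + 6 \left(j + j\right) = -42 + 6 \cdot 2 j = -42 + 12 j$)
$u{\left(a,o \right)} = - 120 a$ ($u{\left(a,o \right)} = 4 a \left(-42 + 12 \cdot 1\right) = 4 a \left(-42 + 12\right) = 4 a \left(-30\right) = 4 \left(- 30 a\right) = - 120 a$)
$\left(u{\left(-24,3 \right)} + M{\left(-35,h{\left(-4,6 \right)} \right)}\right)^{2} = \left(\left(-120\right) \left(-24\right) - 35\right)^{2} = \left(2880 - 35\right)^{2} = 2845^{2} = 8094025$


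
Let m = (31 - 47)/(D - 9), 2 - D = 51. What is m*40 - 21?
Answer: -289/29 ≈ -9.9655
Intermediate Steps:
D = -49 (D = 2 - 1*51 = 2 - 51 = -49)
m = 8/29 (m = (31 - 47)/(-49 - 9) = -16/(-58) = -16*(-1/58) = 8/29 ≈ 0.27586)
m*40 - 21 = (8/29)*40 - 21 = 320/29 - 21 = -289/29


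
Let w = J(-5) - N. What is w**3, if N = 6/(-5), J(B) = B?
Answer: -6859/125 ≈ -54.872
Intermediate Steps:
N = -6/5 (N = 6*(-1/5) = -6/5 ≈ -1.2000)
w = -19/5 (w = -5 - 1*(-6/5) = -5 + 6/5 = -19/5 ≈ -3.8000)
w**3 = (-19/5)**3 = -6859/125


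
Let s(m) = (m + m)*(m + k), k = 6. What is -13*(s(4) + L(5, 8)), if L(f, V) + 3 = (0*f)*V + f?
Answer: -1066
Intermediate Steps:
L(f, V) = -3 + f (L(f, V) = -3 + ((0*f)*V + f) = -3 + (0*V + f) = -3 + (0 + f) = -3 + f)
s(m) = 2*m*(6 + m) (s(m) = (m + m)*(m + 6) = (2*m)*(6 + m) = 2*m*(6 + m))
-13*(s(4) + L(5, 8)) = -13*(2*4*(6 + 4) + (-3 + 5)) = -13*(2*4*10 + 2) = -13*(80 + 2) = -13*82 = -1066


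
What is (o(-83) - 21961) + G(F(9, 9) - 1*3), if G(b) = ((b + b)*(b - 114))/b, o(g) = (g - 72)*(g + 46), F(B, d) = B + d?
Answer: -16424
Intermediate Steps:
o(g) = (-72 + g)*(46 + g)
G(b) = -228 + 2*b (G(b) = ((2*b)*(-114 + b))/b = (2*b*(-114 + b))/b = -228 + 2*b)
(o(-83) - 21961) + G(F(9, 9) - 1*3) = ((-3312 + (-83)² - 26*(-83)) - 21961) + (-228 + 2*((9 + 9) - 1*3)) = ((-3312 + 6889 + 2158) - 21961) + (-228 + 2*(18 - 3)) = (5735 - 21961) + (-228 + 2*15) = -16226 + (-228 + 30) = -16226 - 198 = -16424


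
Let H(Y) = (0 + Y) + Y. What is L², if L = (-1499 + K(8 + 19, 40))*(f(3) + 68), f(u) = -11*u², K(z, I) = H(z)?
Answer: 2006592025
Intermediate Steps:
H(Y) = 2*Y (H(Y) = Y + Y = 2*Y)
K(z, I) = 2*z
L = 44795 (L = (-1499 + 2*(8 + 19))*(-11*3² + 68) = (-1499 + 2*27)*(-11*9 + 68) = (-1499 + 54)*(-99 + 68) = -1445*(-31) = 44795)
L² = 44795² = 2006592025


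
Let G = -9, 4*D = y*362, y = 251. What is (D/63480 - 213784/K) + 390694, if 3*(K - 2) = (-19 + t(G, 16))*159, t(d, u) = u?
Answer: 7814743256987/19932720 ≈ 3.9206e+5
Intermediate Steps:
D = 45431/2 (D = (251*362)/4 = (¼)*90862 = 45431/2 ≈ 22716.)
K = -157 (K = 2 + ((-19 + 16)*159)/3 = 2 + (-3*159)/3 = 2 + (⅓)*(-477) = 2 - 159 = -157)
(D/63480 - 213784/K) + 390694 = ((45431/2)/63480 - 213784/(-157)) + 390694 = ((45431/2)*(1/63480) - 213784*(-1/157)) + 390694 = (45431/126960 + 213784/157) + 390694 = 27149149307/19932720 + 390694 = 7814743256987/19932720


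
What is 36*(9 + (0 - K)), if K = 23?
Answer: -504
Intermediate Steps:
36*(9 + (0 - K)) = 36*(9 + (0 - 1*23)) = 36*(9 + (0 - 23)) = 36*(9 - 23) = 36*(-14) = -504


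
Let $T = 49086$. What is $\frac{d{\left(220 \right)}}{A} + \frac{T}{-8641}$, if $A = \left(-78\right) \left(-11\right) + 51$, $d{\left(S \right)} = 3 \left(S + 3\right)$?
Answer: $- \frac{12946115}{2618223} \approx -4.9446$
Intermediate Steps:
$d{\left(S \right)} = 9 + 3 S$ ($d{\left(S \right)} = 3 \left(3 + S\right) = 9 + 3 S$)
$A = 909$ ($A = 858 + 51 = 909$)
$\frac{d{\left(220 \right)}}{A} + \frac{T}{-8641} = \frac{9 + 3 \cdot 220}{909} + \frac{49086}{-8641} = \left(9 + 660\right) \frac{1}{909} + 49086 \left(- \frac{1}{8641}\right) = 669 \cdot \frac{1}{909} - \frac{49086}{8641} = \frac{223}{303} - \frac{49086}{8641} = - \frac{12946115}{2618223}$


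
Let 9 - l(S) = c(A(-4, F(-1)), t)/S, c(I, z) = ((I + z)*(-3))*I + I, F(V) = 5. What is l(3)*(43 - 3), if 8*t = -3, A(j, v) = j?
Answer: 3340/3 ≈ 1113.3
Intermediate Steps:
t = -3/8 (t = (⅛)*(-3) = -3/8 ≈ -0.37500)
c(I, z) = I + I*(-3*I - 3*z) (c(I, z) = (-3*I - 3*z)*I + I = I*(-3*I - 3*z) + I = I + I*(-3*I - 3*z))
l(S) = 9 + 113/(2*S) (l(S) = 9 - (-4*(1 - 3*(-4) - 3*(-3/8)))/S = 9 - (-4*(1 + 12 + 9/8))/S = 9 - (-4*113/8)/S = 9 - (-113)/(2*S) = 9 + 113/(2*S))
l(3)*(43 - 3) = (9 + (113/2)/3)*(43 - 3) = (9 + (113/2)*(⅓))*40 = (9 + 113/6)*40 = (167/6)*40 = 3340/3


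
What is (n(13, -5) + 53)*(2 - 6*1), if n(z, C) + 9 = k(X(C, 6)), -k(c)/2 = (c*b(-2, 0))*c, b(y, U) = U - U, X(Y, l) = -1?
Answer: -176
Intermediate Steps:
b(y, U) = 0
k(c) = 0 (k(c) = -2*c*0*c = -0*c = -2*0 = 0)
n(z, C) = -9 (n(z, C) = -9 + 0 = -9)
(n(13, -5) + 53)*(2 - 6*1) = (-9 + 53)*(2 - 6*1) = 44*(2 - 6) = 44*(-4) = -176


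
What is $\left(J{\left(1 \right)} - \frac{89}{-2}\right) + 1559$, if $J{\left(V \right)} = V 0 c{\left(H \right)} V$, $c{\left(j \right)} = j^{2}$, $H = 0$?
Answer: $\frac{3207}{2} \approx 1603.5$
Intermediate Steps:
$J{\left(V \right)} = 0$ ($J{\left(V \right)} = V 0 \cdot 0^{2} V = 0 \cdot 0 V = 0 V = 0$)
$\left(J{\left(1 \right)} - \frac{89}{-2}\right) + 1559 = \left(0 - \frac{89}{-2}\right) + 1559 = \left(0 - - \frac{89}{2}\right) + 1559 = \left(0 + \frac{89}{2}\right) + 1559 = \frac{89}{2} + 1559 = \frac{3207}{2}$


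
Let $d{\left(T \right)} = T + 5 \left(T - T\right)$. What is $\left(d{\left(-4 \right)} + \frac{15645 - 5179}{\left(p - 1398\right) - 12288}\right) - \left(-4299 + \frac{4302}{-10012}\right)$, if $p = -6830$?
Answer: $\frac{55137691805}{12837887} \approx 4294.9$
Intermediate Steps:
$d{\left(T \right)} = T$ ($d{\left(T \right)} = T + 5 \cdot 0 = T + 0 = T$)
$\left(d{\left(-4 \right)} + \frac{15645 - 5179}{\left(p - 1398\right) - 12288}\right) - \left(-4299 + \frac{4302}{-10012}\right) = \left(-4 + \frac{15645 - 5179}{\left(-6830 - 1398\right) - 12288}\right) - \left(-4299 + \frac{4302}{-10012}\right) = \left(-4 + \frac{10466}{-8228 - 12288}\right) + \left(\left(-4302\right) \left(- \frac{1}{10012}\right) + 4299\right) = \left(-4 + \frac{10466}{-20516}\right) + \left(\frac{2151}{5006} + 4299\right) = \left(-4 + 10466 \left(- \frac{1}{20516}\right)\right) + \frac{21522945}{5006} = \left(-4 - \frac{5233}{10258}\right) + \frac{21522945}{5006} = - \frac{46265}{10258} + \frac{21522945}{5006} = \frac{55137691805}{12837887}$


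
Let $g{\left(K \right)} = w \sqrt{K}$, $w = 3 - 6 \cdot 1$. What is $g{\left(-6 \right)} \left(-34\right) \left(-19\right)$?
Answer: $- 1938 i \sqrt{6} \approx - 4747.1 i$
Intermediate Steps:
$w = -3$ ($w = 3 - 6 = -3$)
$g{\left(K \right)} = - 3 \sqrt{K}$
$g{\left(-6 \right)} \left(-34\right) \left(-19\right) = - 3 \sqrt{-6} \left(-34\right) \left(-19\right) = - 3 i \sqrt{6} \left(-34\right) \left(-19\right) = 102 i \sqrt{6} \left(-19\right) = - 1938 i \sqrt{6}$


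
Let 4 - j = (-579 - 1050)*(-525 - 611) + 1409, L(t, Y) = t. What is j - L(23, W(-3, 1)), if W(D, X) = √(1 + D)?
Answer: -1851972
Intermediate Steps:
j = -1851949 (j = 4 - ((-579 - 1050)*(-525 - 611) + 1409) = 4 - (-1629*(-1136) + 1409) = 4 - (1850544 + 1409) = 4 - 1*1851953 = 4 - 1851953 = -1851949)
j - L(23, W(-3, 1)) = -1851949 - 1*23 = -1851949 - 23 = -1851972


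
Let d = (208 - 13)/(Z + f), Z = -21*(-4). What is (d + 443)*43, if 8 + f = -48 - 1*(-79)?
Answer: 2046628/107 ≈ 19127.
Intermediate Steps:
f = 23 (f = -8 + (-48 - 1*(-79)) = -8 + (-48 + 79) = -8 + 31 = 23)
Z = 84
d = 195/107 (d = (208 - 13)/(84 + 23) = 195/107 ≈ 1.8224)
(d + 443)*43 = (195/107 + 443)*43 = (47596/107)*43 = 2046628/107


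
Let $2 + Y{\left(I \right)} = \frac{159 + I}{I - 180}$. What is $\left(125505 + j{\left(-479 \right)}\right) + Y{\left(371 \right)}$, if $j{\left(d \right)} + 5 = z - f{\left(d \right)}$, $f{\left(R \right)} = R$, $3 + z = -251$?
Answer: $\frac{24013623}{191} \approx 1.2573 \cdot 10^{5}$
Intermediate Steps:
$z = -254$ ($z = -3 - 251 = -254$)
$Y{\left(I \right)} = -2 + \frac{159 + I}{-180 + I}$ ($Y{\left(I \right)} = -2 + \frac{159 + I}{I - 180} = -2 + \frac{159 + I}{-180 + I}$)
$j{\left(d \right)} = -259 - d$ ($j{\left(d \right)} = -5 - \left(254 + d\right) = -259 - d$)
$\left(125505 + j{\left(-479 \right)}\right) + Y{\left(371 \right)} = \left(125505 - -220\right) + \frac{519 - 371}{-180 + 371} = \left(125505 + \left(-259 + 479\right)\right) + \frac{519 - 371}{191} = \left(125505 + 220\right) + \frac{1}{191} \cdot 148 = 125725 + \frac{148}{191} = \frac{24013623}{191}$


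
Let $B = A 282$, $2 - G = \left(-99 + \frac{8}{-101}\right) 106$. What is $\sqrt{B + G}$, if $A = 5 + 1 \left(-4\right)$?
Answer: $\frac{\sqrt{110032026}}{101} \approx 103.86$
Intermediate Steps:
$A = 1$ ($A = 5 - 4 = 1$)
$G = \frac{1060944}{101}$ ($G = 2 - \left(-99 + \frac{8}{-101}\right) 106 = 2 - \left(-99 + 8 \left(- \frac{1}{101}\right)\right) 106 = 2 - \left(-99 - \frac{8}{101}\right) 106 = 2 - \left(- \frac{10007}{101}\right) 106 = 2 - - \frac{1060742}{101} = 2 + \frac{1060742}{101} = \frac{1060944}{101} \approx 10504.0$)
$B = 282$ ($B = 1 \cdot 282 = 282$)
$\sqrt{B + G} = \sqrt{282 + \frac{1060944}{101}} = \sqrt{\frac{1089426}{101}} = \frac{\sqrt{110032026}}{101}$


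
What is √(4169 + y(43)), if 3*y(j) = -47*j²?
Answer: 2*I*√55797/3 ≈ 157.48*I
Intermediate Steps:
y(j) = -47*j²/3 (y(j) = (-47*j²)/3 = -47*j²/3)
√(4169 + y(43)) = √(4169 - 47/3*43²) = √(4169 - 47/3*1849) = √(4169 - 86903/3) = √(-74396/3) = 2*I*√55797/3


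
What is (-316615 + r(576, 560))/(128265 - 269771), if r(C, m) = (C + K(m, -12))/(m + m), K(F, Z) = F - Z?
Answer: 12664559/5660240 ≈ 2.2375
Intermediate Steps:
r(C, m) = (12 + C + m)/(2*m) (r(C, m) = (C + (m - 1*(-12)))/(m + m) = (C + (m + 12))/((2*m)) = (C + (12 + m))*(1/(2*m)) = (12 + C + m)*(1/(2*m)) = (12 + C + m)/(2*m))
(-316615 + r(576, 560))/(128265 - 269771) = (-316615 + (½)*(12 + 576 + 560)/560)/(128265 - 269771) = (-316615 + (½)*(1/560)*1148)/(-141506) = (-316615 + 41/40)*(-1/141506) = -12664559/40*(-1/141506) = 12664559/5660240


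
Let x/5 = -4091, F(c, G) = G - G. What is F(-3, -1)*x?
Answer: 0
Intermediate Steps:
F(c, G) = 0
x = -20455 (x = 5*(-4091) = -20455)
F(-3, -1)*x = 0*(-20455) = 0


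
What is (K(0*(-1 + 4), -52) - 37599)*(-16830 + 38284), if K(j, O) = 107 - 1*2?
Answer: -804396276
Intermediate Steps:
K(j, O) = 105 (K(j, O) = 107 - 2 = 105)
(K(0*(-1 + 4), -52) - 37599)*(-16830 + 38284) = (105 - 37599)*(-16830 + 38284) = -37494*21454 = -804396276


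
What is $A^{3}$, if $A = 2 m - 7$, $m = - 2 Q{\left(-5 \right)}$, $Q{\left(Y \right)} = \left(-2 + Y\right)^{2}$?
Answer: $-8365427$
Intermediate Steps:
$m = -98$ ($m = - 2 \left(-2 - 5\right)^{2} = - 2 \left(-7\right)^{2} = \left(-2\right) 49 = -98$)
$A = -203$ ($A = 2 \left(-98\right) - 7 = -196 - 7 = -203$)
$A^{3} = \left(-203\right)^{3} = -8365427$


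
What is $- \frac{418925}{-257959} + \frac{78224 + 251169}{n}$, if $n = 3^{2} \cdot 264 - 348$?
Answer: $\frac{6601497599}{40241604} \approx 164.05$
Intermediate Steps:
$n = 2028$ ($n = 9 \cdot 264 - 348 = 2376 - 348 = 2028$)
$- \frac{418925}{-257959} + \frac{78224 + 251169}{n} = - \frac{418925}{-257959} + \frac{78224 + 251169}{2028} = \left(-418925\right) \left(- \frac{1}{257959}\right) + 329393 \cdot \frac{1}{2028} = \frac{32225}{19843} + \frac{329393}{2028} = \frac{6601497599}{40241604}$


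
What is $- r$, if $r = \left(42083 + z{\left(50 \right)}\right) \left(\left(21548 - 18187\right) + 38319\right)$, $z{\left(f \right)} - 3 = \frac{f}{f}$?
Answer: $-1754186160$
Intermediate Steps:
$z{\left(f \right)} = 4$ ($z{\left(f \right)} = 3 + \frac{f}{f} = 3 + 1 = 4$)
$r = 1754186160$ ($r = \left(42083 + 4\right) \left(\left(21548 - 18187\right) + 38319\right) = 42087 \left(\left(21548 - 18187\right) + 38319\right) = 42087 \left(3361 + 38319\right) = 42087 \cdot 41680 = 1754186160$)
$- r = \left(-1\right) 1754186160 = -1754186160$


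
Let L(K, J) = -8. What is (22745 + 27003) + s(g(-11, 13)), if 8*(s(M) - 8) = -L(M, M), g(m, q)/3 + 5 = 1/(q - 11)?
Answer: 49757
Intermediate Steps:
g(m, q) = -15 + 3/(-11 + q) (g(m, q) = -15 + 3/(q - 11) = -15 + 3/(-11 + q))
s(M) = 9 (s(M) = 8 + (-1*(-8))/8 = 8 + (1/8)*8 = 8 + 1 = 9)
(22745 + 27003) + s(g(-11, 13)) = (22745 + 27003) + 9 = 49748 + 9 = 49757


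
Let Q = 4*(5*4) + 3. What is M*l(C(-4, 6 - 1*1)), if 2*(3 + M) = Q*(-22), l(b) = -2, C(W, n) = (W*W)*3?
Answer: 1832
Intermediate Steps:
C(W, n) = 3*W² (C(W, n) = W²*3 = 3*W²)
Q = 83 (Q = 4*20 + 3 = 80 + 3 = 83)
M = -916 (M = -3 + (83*(-22))/2 = -3 + (½)*(-1826) = -3 - 913 = -916)
M*l(C(-4, 6 - 1*1)) = -916*(-2) = 1832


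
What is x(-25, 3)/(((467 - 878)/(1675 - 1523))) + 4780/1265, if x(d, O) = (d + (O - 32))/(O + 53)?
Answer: 1003330/242627 ≈ 4.1353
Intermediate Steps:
x(d, O) = (-32 + O + d)/(53 + O) (x(d, O) = (d + (-32 + O))/(53 + O) = (-32 + O + d)/(53 + O))
x(-25, 3)/(((467 - 878)/(1675 - 1523))) + 4780/1265 = ((-32 + 3 - 25)/(53 + 3))/(((467 - 878)/(1675 - 1523))) + 4780/1265 = (-54/56)/((-411/152)) + 4780*(1/1265) = ((1/56)*(-54))/((-411*1/152)) + 956/253 = -27/(28*(-411/152)) + 956/253 = -27/28*(-152/411) + 956/253 = 342/959 + 956/253 = 1003330/242627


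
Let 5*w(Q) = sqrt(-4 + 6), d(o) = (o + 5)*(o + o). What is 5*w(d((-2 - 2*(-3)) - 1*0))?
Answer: sqrt(2) ≈ 1.4142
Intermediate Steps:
d(o) = 2*o*(5 + o) (d(o) = (5 + o)*(2*o) = 2*o*(5 + o))
w(Q) = sqrt(2)/5 (w(Q) = sqrt(-4 + 6)/5 = sqrt(2)/5)
5*w(d((-2 - 2*(-3)) - 1*0)) = 5*(sqrt(2)/5) = sqrt(2)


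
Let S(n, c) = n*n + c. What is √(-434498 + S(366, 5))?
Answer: 3*I*√33393 ≈ 548.21*I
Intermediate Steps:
S(n, c) = c + n² (S(n, c) = n² + c = c + n²)
√(-434498 + S(366, 5)) = √(-434498 + (5 + 366²)) = √(-434498 + (5 + 133956)) = √(-434498 + 133961) = √(-300537) = 3*I*√33393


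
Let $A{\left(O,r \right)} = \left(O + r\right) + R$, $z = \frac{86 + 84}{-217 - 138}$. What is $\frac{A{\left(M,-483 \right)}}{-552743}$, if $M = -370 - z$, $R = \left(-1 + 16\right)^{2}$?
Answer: $\frac{44554}{39244753} \approx 0.0011353$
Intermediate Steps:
$R = 225$ ($R = 15^{2} = 225$)
$z = - \frac{34}{71}$ ($z = \frac{170}{-355} = 170 \left(- \frac{1}{355}\right) = - \frac{34}{71} \approx -0.47887$)
$M = - \frac{26236}{71}$ ($M = -370 - - \frac{34}{71} = -370 + \frac{34}{71} = - \frac{26236}{71} \approx -369.52$)
$A{\left(O,r \right)} = 225 + O + r$ ($A{\left(O,r \right)} = \left(O + r\right) + 225 = 225 + O + r$)
$\frac{A{\left(M,-483 \right)}}{-552743} = \frac{225 - \frac{26236}{71} - 483}{-552743} = \left(- \frac{44554}{71}\right) \left(- \frac{1}{552743}\right) = \frac{44554}{39244753}$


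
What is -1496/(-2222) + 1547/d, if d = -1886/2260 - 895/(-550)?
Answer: 74723857/38279 ≈ 1952.1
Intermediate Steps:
d = 4927/6215 (d = -1886*1/2260 - 895*(-1/550) = -943/1130 + 179/110 = 4927/6215 ≈ 0.79276)
-1496/(-2222) + 1547/d = -1496/(-2222) + 1547/(4927/6215) = -1496*(-1/2222) + 1547*(6215/4927) = 68/101 + 739585/379 = 74723857/38279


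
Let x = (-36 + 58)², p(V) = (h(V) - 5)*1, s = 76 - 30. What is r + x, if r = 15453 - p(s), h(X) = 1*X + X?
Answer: 15850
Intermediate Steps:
s = 46
h(X) = 2*X (h(X) = X + X = 2*X)
p(V) = -5 + 2*V (p(V) = (2*V - 5)*1 = (-5 + 2*V)*1 = -5 + 2*V)
x = 484 (x = 22² = 484)
r = 15366 (r = 15453 - (-5 + 2*46) = 15453 - (-5 + 92) = 15453 - 1*87 = 15453 - 87 = 15366)
r + x = 15366 + 484 = 15850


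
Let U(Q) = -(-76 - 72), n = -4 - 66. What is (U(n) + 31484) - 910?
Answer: 30722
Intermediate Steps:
n = -70
U(Q) = 148 (U(Q) = -1*(-148) = 148)
(U(n) + 31484) - 910 = (148 + 31484) - 910 = 31632 - 910 = 30722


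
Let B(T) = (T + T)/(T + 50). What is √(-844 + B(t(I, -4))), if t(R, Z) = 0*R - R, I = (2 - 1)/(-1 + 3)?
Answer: I*√919138/33 ≈ 29.052*I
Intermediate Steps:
I = ½ (I = 1/2 = 1*(½) = ½ ≈ 0.50000)
t(R, Z) = -R (t(R, Z) = 0 - R = -R)
B(T) = 2*T/(50 + T) (B(T) = (2*T)/(50 + T) = 2*T/(50 + T))
√(-844 + B(t(I, -4))) = √(-844 + 2*(-1*½)/(50 - 1*½)) = √(-844 + 2*(-½)/(50 - ½)) = √(-844 + 2*(-½)/(99/2)) = √(-844 + 2*(-½)*(2/99)) = √(-844 - 2/99) = √(-83558/99) = I*√919138/33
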